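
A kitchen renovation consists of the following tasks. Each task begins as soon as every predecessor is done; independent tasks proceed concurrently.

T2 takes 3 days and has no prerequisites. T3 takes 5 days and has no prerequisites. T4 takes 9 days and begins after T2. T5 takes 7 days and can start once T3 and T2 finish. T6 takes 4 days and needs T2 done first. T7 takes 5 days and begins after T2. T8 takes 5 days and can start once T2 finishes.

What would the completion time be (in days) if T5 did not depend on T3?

Before: longest chain T2→T4 = 3+9 = 12, finish 12.
Without T3→T5, T5's earliest start moves from 5 to 3.
New critical path: T2→T4 = 3+9 = 12 ⇒ 12 days.

12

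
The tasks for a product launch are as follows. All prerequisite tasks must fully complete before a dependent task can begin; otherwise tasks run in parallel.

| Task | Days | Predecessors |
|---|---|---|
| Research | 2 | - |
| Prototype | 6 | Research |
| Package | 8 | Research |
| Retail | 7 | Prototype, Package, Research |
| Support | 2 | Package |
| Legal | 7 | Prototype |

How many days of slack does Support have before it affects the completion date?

5

The longest chain is Research→Package→Retail = 2+8+7 = 17; overall finish 17 days.
Longest path through Support: 12 days (earliest finish 12, latest finish 17).
So Support can slip 17 − 12 = 5 days.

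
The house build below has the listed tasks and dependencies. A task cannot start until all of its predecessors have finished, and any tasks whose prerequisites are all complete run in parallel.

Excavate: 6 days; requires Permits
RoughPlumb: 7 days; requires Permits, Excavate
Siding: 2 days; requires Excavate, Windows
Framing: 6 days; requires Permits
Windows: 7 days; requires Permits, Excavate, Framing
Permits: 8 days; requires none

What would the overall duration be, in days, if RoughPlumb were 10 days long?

24

Baseline: Permits→Excavate→Windows→Siding = 8+6+7+2 = 23 → 23 days.
The longest path through RoughPlumb is only 21 days, so RoughPlumb has float 2.
The binding chain switches to Permits→Excavate→RoughPlumb = 8+6+10 = 24; finish 24 days.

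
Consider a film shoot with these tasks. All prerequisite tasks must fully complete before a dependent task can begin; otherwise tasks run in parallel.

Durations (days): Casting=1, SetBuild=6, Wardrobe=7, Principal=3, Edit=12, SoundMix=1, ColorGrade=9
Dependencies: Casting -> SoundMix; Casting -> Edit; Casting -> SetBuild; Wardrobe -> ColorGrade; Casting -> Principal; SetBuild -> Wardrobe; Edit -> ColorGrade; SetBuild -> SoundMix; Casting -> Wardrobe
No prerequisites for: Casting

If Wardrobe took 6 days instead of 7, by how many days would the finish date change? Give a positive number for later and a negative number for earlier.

Baseline: Casting→SetBuild→Wardrobe→ColorGrade = 1+6+7+9 = 23 → 23 days.
Wardrobe lies on that path, so at 6 days the path becomes 22 days.
That remains the longest chain; total 22 days.
Change in finish: 22 − 23 = -1 days.

-1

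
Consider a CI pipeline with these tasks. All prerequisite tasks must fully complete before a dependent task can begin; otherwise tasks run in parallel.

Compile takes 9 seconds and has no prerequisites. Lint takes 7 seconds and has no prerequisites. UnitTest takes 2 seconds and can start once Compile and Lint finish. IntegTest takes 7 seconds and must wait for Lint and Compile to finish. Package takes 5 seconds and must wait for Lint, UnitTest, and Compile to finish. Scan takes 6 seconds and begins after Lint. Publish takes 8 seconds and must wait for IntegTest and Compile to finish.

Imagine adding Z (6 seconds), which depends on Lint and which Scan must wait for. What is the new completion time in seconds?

24

Originally the project takes 24 seconds.
With Z inserted, Scan now waits for max(Lint, Z).
New critical path: Compile→IntegTest→Publish = 9+7+8 = 24 ⇒ 24 seconds.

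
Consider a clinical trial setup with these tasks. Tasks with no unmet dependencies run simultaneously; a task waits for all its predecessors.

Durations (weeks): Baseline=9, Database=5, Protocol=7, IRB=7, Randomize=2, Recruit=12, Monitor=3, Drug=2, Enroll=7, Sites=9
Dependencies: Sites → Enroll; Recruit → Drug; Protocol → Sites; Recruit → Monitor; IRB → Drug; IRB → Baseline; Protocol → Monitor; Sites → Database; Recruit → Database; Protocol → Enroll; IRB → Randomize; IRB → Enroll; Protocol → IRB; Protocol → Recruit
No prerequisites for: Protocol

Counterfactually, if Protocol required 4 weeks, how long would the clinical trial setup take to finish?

21

The binding path is Protocol→Recruit→Database = 7+12+5 = 24; finish at 24 weeks.
Protocol is on the critical path; changing it to 4 makes that path 21 weeks.
No other chain overtakes it, so the finish is 21 weeks.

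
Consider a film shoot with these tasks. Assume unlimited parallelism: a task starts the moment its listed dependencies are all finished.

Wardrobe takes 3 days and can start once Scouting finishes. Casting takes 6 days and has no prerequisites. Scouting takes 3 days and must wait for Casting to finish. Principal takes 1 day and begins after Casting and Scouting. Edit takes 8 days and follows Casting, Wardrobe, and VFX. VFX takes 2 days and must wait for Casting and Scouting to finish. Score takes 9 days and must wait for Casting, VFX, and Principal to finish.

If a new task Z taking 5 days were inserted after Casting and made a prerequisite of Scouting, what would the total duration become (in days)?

25

Originally the plan takes 20 days.
With Z inserted, Scouting now waits for max(Casting, Z).
New critical path: Casting→Z→Scouting→Wardrobe→Edit = 6+5+3+3+8 = 25 ⇒ 25 days.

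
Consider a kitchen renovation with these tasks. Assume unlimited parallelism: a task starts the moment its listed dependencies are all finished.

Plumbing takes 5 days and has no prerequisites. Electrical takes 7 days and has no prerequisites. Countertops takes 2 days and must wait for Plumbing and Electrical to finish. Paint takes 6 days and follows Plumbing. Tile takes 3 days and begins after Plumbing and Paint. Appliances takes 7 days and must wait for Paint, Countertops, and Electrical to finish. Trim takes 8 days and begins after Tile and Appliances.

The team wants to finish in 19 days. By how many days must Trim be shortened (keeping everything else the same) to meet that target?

Current finish: 26 days; target: 19.
Trim is on every critical path, so each day cut from Trim cuts the finish by one (this holds down to a finish of 19).
Need 26 − 19 = 7 days off Trim → Trim becomes 1 day, finish becomes 19.

7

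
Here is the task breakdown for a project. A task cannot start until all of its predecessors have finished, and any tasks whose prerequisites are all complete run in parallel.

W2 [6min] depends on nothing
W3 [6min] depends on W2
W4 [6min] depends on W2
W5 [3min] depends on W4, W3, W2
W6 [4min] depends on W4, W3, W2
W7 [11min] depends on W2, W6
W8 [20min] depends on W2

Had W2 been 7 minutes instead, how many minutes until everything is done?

28

The binding path is W2→W3→W6→W7 = 6+6+4+11 = 27; finish at 27 minutes.
Since W2 is critical, the +1 change carries straight to that chain (now 28 minutes).
The critical path is still W2→W3→W6→W7; finish is now 28 minutes.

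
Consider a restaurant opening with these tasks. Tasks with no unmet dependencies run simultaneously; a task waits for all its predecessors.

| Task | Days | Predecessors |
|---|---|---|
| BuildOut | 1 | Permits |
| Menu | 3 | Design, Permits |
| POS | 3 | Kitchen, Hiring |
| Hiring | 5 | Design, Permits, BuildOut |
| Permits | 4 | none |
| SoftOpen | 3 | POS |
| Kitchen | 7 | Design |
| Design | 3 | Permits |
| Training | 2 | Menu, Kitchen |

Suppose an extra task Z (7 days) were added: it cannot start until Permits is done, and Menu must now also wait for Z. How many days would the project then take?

20

Originally the project takes 20 days.
With Z inserted, Menu now waits for max(Design, Permits, Z).
New critical path: Permits→Design→Kitchen→POS→SoftOpen = 4+3+7+3+3 = 20 ⇒ 20 days.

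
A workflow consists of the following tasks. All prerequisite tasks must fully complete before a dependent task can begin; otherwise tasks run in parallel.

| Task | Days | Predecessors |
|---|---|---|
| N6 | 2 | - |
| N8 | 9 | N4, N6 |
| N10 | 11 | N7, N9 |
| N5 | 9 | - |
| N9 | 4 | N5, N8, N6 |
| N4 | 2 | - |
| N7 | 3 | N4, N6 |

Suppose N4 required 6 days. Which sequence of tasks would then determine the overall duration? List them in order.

N4, N8, N9, N10

The binding path is N4→N8→N9→N10 = 2+9+4+11 = 26; finish at 26 days.
N4 lies on that path, so at 6 days the path becomes 30 days.
That remains the longest chain; total 30 days.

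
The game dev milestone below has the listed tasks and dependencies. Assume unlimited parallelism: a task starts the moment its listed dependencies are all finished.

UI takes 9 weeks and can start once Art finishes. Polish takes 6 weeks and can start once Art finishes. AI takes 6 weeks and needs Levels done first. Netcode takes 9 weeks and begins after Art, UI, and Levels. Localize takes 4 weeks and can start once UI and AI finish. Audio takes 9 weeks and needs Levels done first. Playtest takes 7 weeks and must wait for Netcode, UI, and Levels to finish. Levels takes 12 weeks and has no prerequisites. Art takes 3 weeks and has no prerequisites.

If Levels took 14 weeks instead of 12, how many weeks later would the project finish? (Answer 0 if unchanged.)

2

Critical path before the change: Levels→Netcode→Playtest = 12+9+7 = 28 giving 28 weeks.
Levels is on the critical path; changing it to 14 makes that path 30 weeks.
No other chain overtakes it, so the finish is 30 weeks.
Change in finish: 30 − 28 = +2 weeks.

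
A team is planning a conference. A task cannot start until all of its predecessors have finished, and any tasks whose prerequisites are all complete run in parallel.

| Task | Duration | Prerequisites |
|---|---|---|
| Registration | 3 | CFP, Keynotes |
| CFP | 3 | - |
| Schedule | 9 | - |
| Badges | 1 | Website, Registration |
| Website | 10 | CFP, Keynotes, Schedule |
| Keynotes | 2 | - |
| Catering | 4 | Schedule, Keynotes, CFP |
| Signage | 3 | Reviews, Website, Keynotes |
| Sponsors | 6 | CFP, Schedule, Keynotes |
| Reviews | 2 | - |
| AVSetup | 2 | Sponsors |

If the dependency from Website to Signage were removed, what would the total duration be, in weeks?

20

Before: longest chain Schedule→Website→Signage = 9+10+3 = 22, finish 22.
Without Website→Signage, Signage's earliest start moves from 19 to 2.
New critical path: Schedule→Website→Badges = 9+10+1 = 20 ⇒ 20 weeks.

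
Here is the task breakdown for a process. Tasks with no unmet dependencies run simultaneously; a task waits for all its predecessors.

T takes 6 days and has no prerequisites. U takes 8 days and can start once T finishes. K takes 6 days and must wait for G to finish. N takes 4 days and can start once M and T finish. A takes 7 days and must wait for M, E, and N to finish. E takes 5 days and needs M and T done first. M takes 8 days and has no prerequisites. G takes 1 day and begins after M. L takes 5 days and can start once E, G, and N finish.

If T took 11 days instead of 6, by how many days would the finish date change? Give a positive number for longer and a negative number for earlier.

3

Actual critical path: M→E→A = 8+5+7 = 20 ⇒ 20 days.
The longest path through T is only 18 days, so T has float 2.
Now T→E→A = 11+5+7 = 23 is longest, so the finish becomes 23 days.
Change in finish: 23 − 20 = +3 days.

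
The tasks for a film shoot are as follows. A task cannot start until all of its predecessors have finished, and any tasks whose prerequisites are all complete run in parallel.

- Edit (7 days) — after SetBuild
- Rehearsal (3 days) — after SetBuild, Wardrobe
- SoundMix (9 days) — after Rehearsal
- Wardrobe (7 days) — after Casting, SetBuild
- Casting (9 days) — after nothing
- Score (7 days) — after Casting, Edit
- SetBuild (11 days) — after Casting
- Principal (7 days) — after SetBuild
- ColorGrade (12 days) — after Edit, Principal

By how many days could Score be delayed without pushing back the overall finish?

5

The longest chain is Casting→SetBuild→Wardrobe→Rehearsal→SoundMix = 9+11+7+3+9 = 39; overall finish 39 days.
Score finishes as early as 34 and must finish by 39.
Slack of Score = 32 − 27 = 5 days.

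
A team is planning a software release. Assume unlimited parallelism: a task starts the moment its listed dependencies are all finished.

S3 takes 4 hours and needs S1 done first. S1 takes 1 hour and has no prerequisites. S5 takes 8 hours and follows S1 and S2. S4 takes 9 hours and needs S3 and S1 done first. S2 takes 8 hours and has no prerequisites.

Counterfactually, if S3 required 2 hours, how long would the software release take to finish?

16

Actual critical path: S2→S5 = 8+8 = 16 ⇒ 16 hours.
The longest path through S3 is only 14 hours, so S3 has float 2.
No other chain overtakes it, so the finish is 16 hours.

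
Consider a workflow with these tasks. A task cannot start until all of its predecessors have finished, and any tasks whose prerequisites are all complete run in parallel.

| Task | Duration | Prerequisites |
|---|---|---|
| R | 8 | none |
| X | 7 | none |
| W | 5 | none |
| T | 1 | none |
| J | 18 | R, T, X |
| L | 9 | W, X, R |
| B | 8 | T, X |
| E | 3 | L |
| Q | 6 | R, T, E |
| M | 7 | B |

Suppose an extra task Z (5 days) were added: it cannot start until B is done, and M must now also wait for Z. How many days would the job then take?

27

Originally the job takes 26 days.
With Z inserted, M now waits for max(B, Z).
New critical path: X→B→Z→M = 7+8+5+7 = 27 ⇒ 27 days.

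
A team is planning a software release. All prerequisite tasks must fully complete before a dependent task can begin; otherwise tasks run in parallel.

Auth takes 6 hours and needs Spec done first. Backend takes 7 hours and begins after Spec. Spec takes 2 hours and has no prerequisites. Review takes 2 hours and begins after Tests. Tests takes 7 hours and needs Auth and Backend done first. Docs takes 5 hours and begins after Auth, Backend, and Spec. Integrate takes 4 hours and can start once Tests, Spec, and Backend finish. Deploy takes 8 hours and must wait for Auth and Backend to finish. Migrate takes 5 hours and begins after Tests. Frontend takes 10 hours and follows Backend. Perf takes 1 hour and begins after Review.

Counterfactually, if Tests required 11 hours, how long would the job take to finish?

25

Actual critical path: Spec→Backend→Tests→Migrate = 2+7+7+5 = 21 ⇒ 21 hours.
Since Tests is critical, the +4 change carries straight to that chain (now 25 hours).
That remains the longest chain; total 25 hours.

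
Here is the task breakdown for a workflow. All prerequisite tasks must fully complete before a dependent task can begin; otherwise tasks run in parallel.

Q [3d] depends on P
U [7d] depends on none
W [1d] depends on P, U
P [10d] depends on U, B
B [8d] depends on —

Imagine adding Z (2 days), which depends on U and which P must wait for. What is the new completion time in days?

22

Originally the project takes 21 days.
With Z inserted, P now waits for max(U, B, Z).
New critical path: U→Z→P→Q = 7+2+10+3 = 22 ⇒ 22 days.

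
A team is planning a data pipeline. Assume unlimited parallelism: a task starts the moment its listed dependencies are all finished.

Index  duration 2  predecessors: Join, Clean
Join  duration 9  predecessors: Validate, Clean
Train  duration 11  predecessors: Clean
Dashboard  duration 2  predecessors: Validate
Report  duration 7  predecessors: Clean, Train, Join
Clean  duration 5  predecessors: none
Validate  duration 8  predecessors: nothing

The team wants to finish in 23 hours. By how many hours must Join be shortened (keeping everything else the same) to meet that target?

Current finish: 24 hours; target: 23.
Join is on every critical path, so each hour cut from Join cuts the finish by one (this holds down to a finish of 23).
Need 24 − 23 = 1 hour off Join → Join becomes 8 hours, finish becomes 23.

1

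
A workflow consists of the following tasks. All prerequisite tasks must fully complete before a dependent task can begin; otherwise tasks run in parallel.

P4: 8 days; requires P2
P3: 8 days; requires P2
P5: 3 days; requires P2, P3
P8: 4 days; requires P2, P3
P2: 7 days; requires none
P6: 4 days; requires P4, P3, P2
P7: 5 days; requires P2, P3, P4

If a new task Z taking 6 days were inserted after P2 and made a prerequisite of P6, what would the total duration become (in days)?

Originally the project takes 20 days.
With Z inserted, P6 now waits for max(P4, P3, P2, Z).
New critical path: P2→P3→P7 = 7+8+5 = 20 ⇒ 20 days.

20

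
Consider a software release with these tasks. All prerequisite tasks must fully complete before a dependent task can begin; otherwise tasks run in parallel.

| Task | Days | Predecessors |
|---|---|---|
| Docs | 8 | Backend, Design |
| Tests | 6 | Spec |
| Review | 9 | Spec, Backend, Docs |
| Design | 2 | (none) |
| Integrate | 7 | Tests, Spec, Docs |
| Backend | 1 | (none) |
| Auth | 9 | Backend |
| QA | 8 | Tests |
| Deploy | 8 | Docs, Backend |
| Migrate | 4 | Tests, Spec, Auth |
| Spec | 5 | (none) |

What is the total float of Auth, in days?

Spec→Tests→QA = 5+6+8 = 19 sets the makespan at 19 days.
Longest path through Auth: 14 days (earliest finish 10, latest finish 15).
Slack of Auth = 6 − 1 = 5 days.

5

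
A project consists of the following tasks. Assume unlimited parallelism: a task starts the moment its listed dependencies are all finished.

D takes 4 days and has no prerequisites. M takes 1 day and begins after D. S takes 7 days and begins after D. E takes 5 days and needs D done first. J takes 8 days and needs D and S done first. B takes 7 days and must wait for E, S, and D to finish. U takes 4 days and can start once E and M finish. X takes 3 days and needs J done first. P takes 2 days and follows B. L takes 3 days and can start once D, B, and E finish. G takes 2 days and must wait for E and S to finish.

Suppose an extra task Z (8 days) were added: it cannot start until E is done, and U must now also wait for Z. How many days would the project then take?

22

Originally the project takes 22 days.
With Z inserted, U now waits for max(E, M, Z).
New critical path: D→S→J→X = 4+7+8+3 = 22 ⇒ 22 days.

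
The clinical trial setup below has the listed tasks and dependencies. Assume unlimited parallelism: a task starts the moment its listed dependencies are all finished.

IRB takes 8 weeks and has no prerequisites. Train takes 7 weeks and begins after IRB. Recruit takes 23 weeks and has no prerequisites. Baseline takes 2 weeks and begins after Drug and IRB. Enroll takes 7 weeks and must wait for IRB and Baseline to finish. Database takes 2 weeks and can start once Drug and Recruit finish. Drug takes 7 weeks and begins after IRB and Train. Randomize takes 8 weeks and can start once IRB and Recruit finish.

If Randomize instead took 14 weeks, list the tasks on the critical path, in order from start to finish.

Recruit, Randomize

As given, the longest chain is Recruit→Randomize = 23+8 = 31, so the finish is 31 weeks.
Randomize is on the critical path; changing it to 14 makes that path 37 weeks.
The critical path is still Recruit→Randomize; finish is now 37 weeks.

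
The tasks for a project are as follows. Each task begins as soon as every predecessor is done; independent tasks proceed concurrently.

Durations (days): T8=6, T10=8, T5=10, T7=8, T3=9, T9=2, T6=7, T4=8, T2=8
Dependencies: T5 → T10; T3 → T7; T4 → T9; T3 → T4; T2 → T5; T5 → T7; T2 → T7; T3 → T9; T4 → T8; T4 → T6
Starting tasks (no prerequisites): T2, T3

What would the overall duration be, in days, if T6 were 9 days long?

26

As given, the longest chain is T2→T5→T7 = 8+10+8 = 26, so the finish is 26 days.
T6 has 2 days of float (longest path through it is 24).
That remains the longest chain; total 26 days.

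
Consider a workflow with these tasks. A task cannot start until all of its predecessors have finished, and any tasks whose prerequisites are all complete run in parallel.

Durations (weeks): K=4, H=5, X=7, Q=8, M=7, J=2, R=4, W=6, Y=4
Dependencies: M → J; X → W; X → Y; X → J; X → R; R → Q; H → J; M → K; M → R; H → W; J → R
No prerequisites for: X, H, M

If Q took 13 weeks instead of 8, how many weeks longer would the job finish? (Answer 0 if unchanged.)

5

As given, the longest chain is X→J→R→Q = 7+2+4+8 = 21, so the finish is 21 weeks.
Q is on the critical path; changing it to 13 makes that path 26 weeks.
The critical path is still X→J→R→Q; finish is now 26 weeks.
Change in finish: 26 − 21 = +5 weeks.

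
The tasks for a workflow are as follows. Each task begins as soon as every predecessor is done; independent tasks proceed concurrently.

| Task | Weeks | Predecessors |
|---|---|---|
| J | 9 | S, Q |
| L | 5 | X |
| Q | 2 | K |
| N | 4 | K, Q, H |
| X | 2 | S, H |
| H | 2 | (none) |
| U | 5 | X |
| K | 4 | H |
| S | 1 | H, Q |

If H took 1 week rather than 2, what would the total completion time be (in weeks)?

17

Critical path before the change: H→K→Q→S→J = 2+4+2+1+9 = 18 giving 18 weeks.
H is on the critical path; changing it to 1 makes that path 17 weeks.
The critical path is still H→K→Q→S→J; finish is now 17 weeks.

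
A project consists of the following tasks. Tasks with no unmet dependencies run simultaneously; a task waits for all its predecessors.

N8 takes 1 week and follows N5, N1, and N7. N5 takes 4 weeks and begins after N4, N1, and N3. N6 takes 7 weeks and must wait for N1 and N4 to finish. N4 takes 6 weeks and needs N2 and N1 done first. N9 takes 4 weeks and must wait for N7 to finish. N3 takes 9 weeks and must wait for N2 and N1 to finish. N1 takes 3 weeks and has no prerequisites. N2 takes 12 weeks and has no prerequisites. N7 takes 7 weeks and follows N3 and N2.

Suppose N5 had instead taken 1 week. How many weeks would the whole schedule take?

Baseline: N2→N3→N7→N9 = 12+9+7+4 = 32 → 32 weeks.
N5 has 6 weeks of float (longest path through it is 26).
That remains the longest chain; total 32 weeks.

32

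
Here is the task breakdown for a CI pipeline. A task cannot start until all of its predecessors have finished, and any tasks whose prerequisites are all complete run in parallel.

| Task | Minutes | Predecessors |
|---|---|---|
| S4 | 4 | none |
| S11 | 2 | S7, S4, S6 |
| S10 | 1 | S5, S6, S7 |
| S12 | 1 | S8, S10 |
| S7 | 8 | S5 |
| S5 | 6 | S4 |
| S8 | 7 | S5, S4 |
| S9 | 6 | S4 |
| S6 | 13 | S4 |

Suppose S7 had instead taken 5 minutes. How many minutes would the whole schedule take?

19

The binding path is S4→S5→S7→S10→S12 = 4+6+8+1+1 = 20; finish at 20 minutes.
S7 lies on that path, so at 5 minutes the path becomes 17 minutes.
Now S4→S6→S10→S12 = 4+13+1+1 = 19 is longest, so the finish becomes 19 minutes.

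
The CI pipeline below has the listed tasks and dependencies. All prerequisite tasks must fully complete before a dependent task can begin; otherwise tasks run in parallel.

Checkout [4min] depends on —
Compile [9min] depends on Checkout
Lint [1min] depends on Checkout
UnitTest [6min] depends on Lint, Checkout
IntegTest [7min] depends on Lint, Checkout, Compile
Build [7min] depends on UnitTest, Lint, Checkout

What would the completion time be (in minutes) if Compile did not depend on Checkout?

18

With the dependency in place, Checkout→Compile→IntegTest = 4+9+7 = 20 sets the finish at 20 minutes.
Without Checkout→Compile, Compile's earliest start moves from 4 to 0.
New critical path: Checkout→Lint→UnitTest→Build = 4+1+6+7 = 18 ⇒ 18 minutes.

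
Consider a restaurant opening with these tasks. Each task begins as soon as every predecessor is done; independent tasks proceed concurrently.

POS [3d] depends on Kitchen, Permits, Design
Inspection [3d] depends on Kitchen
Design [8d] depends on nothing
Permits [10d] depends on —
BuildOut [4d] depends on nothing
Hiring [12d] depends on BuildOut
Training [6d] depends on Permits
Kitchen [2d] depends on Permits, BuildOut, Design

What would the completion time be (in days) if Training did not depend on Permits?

Original critical path: Permits→Training = 10+6 = 16 ⇒ 16 days.
Without Permits→Training, Training's earliest start moves from 10 to 0.
New critical path: BuildOut→Hiring = 4+12 = 16 ⇒ 16 days.

16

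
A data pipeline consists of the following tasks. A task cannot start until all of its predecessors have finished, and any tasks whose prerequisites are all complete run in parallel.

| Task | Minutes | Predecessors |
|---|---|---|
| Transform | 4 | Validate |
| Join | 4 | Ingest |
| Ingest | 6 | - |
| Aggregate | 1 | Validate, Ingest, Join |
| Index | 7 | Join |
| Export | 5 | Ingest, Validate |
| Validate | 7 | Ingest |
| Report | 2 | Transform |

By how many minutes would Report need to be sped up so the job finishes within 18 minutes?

Current finish: 19 minutes; target: 18.
Report is on every critical path, so each minute cut from Report cuts the finish by one (this holds down to a finish of 18).
Need 19 − 18 = 1 minute off Report → Report becomes 1 minute, finish becomes 18.

1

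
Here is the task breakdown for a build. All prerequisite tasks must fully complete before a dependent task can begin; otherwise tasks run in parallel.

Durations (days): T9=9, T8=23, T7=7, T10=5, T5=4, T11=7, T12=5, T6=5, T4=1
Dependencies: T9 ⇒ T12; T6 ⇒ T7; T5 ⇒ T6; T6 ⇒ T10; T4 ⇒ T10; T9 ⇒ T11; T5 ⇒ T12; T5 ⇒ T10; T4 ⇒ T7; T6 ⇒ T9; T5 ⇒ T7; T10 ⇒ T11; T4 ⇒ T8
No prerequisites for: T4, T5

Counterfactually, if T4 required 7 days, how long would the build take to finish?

Critical path before the change: T5→T6→T9→T11 = 4+5+9+7 = 25 giving 25 days.
T4 is off the critical path — its longest chain is 24 days, giving 1 of slack.
Now T4→T8 = 7+23 = 30 is longest, so the finish becomes 30 days.

30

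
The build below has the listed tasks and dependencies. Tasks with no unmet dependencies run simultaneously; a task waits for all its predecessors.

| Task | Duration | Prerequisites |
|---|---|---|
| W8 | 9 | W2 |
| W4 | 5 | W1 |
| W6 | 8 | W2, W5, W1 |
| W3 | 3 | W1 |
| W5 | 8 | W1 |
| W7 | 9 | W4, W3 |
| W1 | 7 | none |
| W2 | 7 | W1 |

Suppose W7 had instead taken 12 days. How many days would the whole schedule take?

The binding path is W1→W2→W8 = 7+7+9 = 23; finish at 23 days.
W7 is off the critical path — its longest chain is 21 days, giving 2 of slack.
Now W1→W4→W7 = 7+5+12 = 24 is longest, so the finish becomes 24 days.

24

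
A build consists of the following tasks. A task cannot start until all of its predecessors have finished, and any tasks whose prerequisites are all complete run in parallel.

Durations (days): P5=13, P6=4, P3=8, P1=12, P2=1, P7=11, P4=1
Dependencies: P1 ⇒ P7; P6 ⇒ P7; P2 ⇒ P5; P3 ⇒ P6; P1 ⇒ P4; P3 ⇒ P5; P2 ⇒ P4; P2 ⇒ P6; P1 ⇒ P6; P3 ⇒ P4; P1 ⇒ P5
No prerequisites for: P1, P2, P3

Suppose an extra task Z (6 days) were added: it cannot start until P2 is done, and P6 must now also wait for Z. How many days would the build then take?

Originally the build takes 27 days.
With Z inserted, P6 now waits for max(P2, P3, P1, Z).
New critical path: P1→P6→P7 = 12+4+11 = 27 ⇒ 27 days.

27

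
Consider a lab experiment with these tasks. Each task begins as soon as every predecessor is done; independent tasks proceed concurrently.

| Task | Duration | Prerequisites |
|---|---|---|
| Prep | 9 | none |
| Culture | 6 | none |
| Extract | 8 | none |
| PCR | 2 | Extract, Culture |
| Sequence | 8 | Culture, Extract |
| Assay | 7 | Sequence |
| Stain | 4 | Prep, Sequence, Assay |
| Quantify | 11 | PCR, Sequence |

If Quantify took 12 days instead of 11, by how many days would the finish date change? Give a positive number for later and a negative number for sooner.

1

As given, the longest chain is Extract→Sequence→Quantify = 8+8+11 = 27, so the finish is 27 days.
Since Quantify is critical, the +1 change carries straight to that chain (now 28 days).
That remains the longest chain; total 28 days.
Change in finish: 28 − 27 = +1 days.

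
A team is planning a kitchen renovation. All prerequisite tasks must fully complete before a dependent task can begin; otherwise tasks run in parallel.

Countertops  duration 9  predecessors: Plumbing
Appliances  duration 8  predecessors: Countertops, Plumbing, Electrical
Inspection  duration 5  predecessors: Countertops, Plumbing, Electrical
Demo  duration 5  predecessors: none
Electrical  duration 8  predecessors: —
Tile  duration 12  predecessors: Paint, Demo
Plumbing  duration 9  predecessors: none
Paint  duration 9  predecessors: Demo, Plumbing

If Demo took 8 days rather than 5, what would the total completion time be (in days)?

As given, the longest chain is Plumbing→Paint→Tile = 9+9+12 = 30, so the finish is 30 days.
Demo has 4 days of float (longest path through it is 26).
The critical path is still Plumbing→Paint→Tile; finish is now 30 days.

30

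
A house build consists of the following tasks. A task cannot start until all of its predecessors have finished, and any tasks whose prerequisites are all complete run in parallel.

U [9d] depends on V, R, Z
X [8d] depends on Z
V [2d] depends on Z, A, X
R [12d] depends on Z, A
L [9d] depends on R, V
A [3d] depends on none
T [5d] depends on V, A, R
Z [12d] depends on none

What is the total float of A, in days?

Critical path: Z→R→U = 12+12+9 = 33, so the finish is 33 days.
The longest chain containing A totals 24 days.
Float = 33 − 24 = 9.

9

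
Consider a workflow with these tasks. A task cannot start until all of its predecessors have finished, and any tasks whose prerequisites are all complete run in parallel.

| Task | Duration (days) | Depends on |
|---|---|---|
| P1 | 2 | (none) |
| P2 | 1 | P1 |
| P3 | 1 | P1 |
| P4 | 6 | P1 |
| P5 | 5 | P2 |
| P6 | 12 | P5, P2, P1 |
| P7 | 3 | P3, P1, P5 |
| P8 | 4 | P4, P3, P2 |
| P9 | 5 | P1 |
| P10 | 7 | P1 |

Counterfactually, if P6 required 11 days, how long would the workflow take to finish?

19

The binding path is P1→P2→P5→P6 = 2+1+5+12 = 20; finish at 20 days.
Since P6 is critical, the -1 change carries straight to that chain (now 19 days).
That remains the longest chain; total 19 days.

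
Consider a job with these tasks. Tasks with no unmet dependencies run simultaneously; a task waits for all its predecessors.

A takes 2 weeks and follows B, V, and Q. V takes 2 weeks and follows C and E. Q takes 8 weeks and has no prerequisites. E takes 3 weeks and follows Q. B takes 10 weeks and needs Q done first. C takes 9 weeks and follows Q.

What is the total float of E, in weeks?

Q→C→V→A = 8+9+2+2 = 21 sets the makespan at 21 weeks.
Longest path through E: 15 weeks (earliest finish 11, latest finish 17).
Float = 21 − 15 = 6.

6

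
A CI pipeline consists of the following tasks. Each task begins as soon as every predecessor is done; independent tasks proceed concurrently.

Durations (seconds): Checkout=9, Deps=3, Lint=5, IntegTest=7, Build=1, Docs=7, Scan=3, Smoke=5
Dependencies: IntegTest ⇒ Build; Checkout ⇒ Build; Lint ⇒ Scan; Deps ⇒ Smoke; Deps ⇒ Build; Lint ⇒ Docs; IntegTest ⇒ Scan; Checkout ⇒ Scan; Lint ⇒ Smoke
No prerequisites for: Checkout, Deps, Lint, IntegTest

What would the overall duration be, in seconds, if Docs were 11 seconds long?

As given, the longest chain is Lint→Docs = 5+7 = 12, so the finish is 12 seconds.
Docs is on the critical path; changing it to 11 makes that path 16 seconds.
The critical path is still Lint→Docs; finish is now 16 seconds.

16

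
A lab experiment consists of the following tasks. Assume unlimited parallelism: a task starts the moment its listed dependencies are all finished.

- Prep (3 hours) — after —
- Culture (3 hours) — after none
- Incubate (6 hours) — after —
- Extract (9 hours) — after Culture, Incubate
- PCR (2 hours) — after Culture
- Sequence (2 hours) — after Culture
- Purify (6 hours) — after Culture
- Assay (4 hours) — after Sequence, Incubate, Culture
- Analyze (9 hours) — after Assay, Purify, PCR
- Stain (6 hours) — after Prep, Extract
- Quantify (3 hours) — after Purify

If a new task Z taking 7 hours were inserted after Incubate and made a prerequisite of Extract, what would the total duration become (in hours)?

28

Originally the plan takes 21 hours.
With Z inserted, Extract now waits for max(Culture, Incubate, Z).
New critical path: Incubate→Z→Extract→Stain = 6+7+9+6 = 28 ⇒ 28 hours.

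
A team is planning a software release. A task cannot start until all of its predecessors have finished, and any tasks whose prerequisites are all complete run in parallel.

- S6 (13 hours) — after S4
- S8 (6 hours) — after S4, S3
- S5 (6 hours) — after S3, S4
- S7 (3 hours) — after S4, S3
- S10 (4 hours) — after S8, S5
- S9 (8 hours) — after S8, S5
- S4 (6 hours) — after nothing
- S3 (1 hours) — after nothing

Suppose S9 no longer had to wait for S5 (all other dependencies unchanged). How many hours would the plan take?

20

Original critical path: S4→S5→S9 = 6+6+8 = 20 ⇒ 20 hours.
Dropping S5→S9 doesn't change S9's earliest start (12); another predecessor still binds.
The longest chain is now S4→S8→S9 = 6+6+8 = 20, so the plan takes 20 hours.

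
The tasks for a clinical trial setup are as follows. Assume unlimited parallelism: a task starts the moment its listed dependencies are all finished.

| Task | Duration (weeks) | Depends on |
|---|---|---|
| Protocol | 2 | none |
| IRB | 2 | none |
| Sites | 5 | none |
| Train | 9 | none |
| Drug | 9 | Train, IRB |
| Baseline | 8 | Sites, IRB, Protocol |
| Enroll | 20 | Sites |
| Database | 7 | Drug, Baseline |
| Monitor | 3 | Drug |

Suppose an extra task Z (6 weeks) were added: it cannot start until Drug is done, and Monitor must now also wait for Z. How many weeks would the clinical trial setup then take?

Originally the clinical trial setup takes 25 weeks.
With Z inserted, Monitor now waits for max(Drug, Z).
New critical path: Train→Drug→Z→Monitor = 9+9+6+3 = 27 ⇒ 27 weeks.

27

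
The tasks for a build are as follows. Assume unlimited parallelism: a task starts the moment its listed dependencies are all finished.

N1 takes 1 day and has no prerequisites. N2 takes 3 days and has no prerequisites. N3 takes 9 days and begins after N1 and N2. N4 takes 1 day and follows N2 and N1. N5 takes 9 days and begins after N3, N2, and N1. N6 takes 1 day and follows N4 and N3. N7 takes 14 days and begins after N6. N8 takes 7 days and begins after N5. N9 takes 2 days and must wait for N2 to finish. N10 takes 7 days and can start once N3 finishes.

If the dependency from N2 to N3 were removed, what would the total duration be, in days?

26

With the dependency in place, N2→N3→N5→N8 = 3+9+9+7 = 28 sets the finish at 28 days.
Without N2→N3, N3's earliest start moves from 3 to 1.
The longest chain is now N1→N3→N5→N8 = 1+9+9+7 = 26, so the schedule takes 26 days.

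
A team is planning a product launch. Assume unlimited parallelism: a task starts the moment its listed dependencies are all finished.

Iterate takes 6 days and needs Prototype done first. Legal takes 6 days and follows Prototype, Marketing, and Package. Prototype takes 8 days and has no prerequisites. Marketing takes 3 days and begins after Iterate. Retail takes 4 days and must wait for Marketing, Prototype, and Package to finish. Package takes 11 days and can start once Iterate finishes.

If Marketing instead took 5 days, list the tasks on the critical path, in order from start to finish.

Prototype, Iterate, Package, Legal

As given, the longest chain is Prototype→Iterate→Package→Legal = 8+6+11+6 = 31, so the finish is 31 days.
Marketing has 8 days of float (longest path through it is 23).
The critical path is still Prototype→Iterate→Package→Legal; finish is now 31 days.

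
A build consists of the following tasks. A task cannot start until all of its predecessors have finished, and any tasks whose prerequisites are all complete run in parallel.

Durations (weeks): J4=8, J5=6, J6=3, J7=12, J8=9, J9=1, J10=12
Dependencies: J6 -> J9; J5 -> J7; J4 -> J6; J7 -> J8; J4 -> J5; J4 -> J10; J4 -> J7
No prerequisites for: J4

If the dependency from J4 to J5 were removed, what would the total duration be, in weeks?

29

Original critical path: J4→J5→J7→J8 = 8+6+12+9 = 35 ⇒ 35 weeks.
Without J4→J5, J5's earliest start moves from 8 to 0.
New critical path: J4→J7→J8 = 8+12+9 = 29 ⇒ 29 weeks.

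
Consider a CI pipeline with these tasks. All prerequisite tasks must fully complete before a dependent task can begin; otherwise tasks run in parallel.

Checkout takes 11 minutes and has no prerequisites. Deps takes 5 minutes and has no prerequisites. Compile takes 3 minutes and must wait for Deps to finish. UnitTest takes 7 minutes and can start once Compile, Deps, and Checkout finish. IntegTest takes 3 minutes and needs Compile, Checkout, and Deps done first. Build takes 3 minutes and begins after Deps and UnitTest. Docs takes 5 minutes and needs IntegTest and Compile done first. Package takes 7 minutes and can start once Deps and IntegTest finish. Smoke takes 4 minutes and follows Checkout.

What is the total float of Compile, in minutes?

The longest chain is Checkout→UnitTest→Build = 11+7+3 = 21; overall finish 21 minutes.
Compile finishes as early as 8 and must finish by 11.
Float = 21 − 18 = 3.

3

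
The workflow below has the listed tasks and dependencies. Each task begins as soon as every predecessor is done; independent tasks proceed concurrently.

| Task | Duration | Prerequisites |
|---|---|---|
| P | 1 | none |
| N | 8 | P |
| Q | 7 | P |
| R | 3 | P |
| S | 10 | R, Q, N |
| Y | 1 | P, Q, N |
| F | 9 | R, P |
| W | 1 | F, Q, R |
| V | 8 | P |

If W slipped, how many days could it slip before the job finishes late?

5

The longest chain is P→N→S = 1+8+10 = 19; overall finish 19 days.
The longest chain containing W totals 14 days.
Slack of W = 18 − 13 = 5 days.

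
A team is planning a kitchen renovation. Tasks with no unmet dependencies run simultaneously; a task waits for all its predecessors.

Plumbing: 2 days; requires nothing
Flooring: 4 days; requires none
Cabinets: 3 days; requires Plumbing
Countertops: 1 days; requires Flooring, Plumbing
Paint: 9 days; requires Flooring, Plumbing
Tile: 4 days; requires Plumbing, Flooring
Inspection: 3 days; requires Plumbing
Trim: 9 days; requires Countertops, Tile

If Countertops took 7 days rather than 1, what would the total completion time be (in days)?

Critical path before the change: Flooring→Tile→Trim = 4+4+9 = 17 giving 17 days.
The longest path through Countertops is only 14 days, so Countertops has float 3.
The binding chain switches to Flooring→Countertops→Trim = 4+7+9 = 20; finish 20 days.

20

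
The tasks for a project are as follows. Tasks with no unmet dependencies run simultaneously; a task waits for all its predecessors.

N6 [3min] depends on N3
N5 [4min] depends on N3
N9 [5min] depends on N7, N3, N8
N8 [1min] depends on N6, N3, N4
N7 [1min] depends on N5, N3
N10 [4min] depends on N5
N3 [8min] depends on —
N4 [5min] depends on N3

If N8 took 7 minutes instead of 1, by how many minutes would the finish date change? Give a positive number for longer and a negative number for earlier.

The binding path is N3→N4→N8→N9 = 8+5+1+5 = 19; finish at 19 minutes.
Since N8 is critical, the +6 change carries straight to that chain (now 25 minutes).
The critical path is still N3→N4→N8→N9; finish is now 25 minutes.
Change in finish: 25 − 19 = +6 minutes.

6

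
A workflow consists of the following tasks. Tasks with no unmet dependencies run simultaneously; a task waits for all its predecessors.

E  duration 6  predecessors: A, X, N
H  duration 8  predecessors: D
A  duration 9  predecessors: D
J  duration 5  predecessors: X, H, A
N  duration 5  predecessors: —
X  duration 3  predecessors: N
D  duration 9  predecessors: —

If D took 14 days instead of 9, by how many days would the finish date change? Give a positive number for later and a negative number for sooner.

5

Critical path before the change: D→A→E = 9+9+6 = 24 giving 24 days.
D lies on that path, so at 14 days the path becomes 29 days.
No other chain overtakes it, so the finish is 29 days.
Change in finish: 29 − 24 = +5 days.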